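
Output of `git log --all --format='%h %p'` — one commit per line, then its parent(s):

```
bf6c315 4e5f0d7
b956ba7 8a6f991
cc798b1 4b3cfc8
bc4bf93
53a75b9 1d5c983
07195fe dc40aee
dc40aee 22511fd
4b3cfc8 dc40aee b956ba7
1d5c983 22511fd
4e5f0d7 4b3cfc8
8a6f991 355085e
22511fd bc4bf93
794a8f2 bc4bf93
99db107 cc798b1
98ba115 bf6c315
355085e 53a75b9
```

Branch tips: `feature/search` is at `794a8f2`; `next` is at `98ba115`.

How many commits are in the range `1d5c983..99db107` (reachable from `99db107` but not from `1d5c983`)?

Reachable from 99db107: {1d5c983, 22511fd, 355085e, 4b3cfc8, 53a75b9, 8a6f991, 99db107, b956ba7, bc4bf93, cc798b1, dc40aee}.
Reachable from 1d5c983: {1d5c983, 22511fd, bc4bf93}.
In 99db107's history but not 1d5c983's: {355085e, 4b3cfc8, 53a75b9, 8a6f991, 99db107, b956ba7, cc798b1, dc40aee} — 8 commits.

8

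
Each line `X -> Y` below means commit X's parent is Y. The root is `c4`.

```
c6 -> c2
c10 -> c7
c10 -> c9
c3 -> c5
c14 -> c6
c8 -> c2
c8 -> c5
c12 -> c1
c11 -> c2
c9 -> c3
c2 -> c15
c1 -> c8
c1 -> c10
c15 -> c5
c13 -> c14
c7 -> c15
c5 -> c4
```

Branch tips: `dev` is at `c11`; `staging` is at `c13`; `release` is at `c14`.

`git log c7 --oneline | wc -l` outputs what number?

4

Walking parent pointers from c7: reachable set = {c15, c4, c5, c7}.
That is 4 commits.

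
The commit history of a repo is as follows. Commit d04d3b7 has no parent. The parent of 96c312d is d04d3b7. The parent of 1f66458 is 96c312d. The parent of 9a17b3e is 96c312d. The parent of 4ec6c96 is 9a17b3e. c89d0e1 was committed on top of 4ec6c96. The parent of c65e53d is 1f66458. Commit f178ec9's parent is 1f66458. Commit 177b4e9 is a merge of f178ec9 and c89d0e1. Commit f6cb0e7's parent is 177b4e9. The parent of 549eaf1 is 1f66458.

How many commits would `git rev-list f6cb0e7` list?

9

Walking parent pointers from f6cb0e7: reachable set = {177b4e9, 1f66458, 4ec6c96, 96c312d, 9a17b3e, c89d0e1, d04d3b7, f178ec9, f6cb0e7}.
That is 9 commits.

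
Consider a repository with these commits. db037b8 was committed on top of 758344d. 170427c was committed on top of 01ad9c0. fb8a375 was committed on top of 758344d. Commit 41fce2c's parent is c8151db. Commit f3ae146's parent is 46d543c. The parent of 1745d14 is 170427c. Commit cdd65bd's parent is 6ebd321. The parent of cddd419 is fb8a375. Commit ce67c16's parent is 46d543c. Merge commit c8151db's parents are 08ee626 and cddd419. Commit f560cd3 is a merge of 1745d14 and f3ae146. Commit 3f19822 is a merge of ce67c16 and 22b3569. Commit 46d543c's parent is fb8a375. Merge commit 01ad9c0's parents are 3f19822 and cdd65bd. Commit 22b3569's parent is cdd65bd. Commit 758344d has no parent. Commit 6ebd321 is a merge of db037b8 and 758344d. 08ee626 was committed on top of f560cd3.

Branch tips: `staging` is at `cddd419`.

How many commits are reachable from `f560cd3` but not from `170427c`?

Reachable from f560cd3: {01ad9c0, 170427c, 1745d14, 22b3569, 3f19822, 46d543c, 6ebd321, 758344d, cdd65bd, ce67c16, db037b8, f3ae146, f560cd3, fb8a375}.
Reachable from 170427c: {01ad9c0, 170427c, 22b3569, 3f19822, 46d543c, 6ebd321, 758344d, cdd65bd, ce67c16, db037b8, fb8a375}.
In f560cd3's history but not 170427c's: {1745d14, f3ae146, f560cd3} — 3 commits.

3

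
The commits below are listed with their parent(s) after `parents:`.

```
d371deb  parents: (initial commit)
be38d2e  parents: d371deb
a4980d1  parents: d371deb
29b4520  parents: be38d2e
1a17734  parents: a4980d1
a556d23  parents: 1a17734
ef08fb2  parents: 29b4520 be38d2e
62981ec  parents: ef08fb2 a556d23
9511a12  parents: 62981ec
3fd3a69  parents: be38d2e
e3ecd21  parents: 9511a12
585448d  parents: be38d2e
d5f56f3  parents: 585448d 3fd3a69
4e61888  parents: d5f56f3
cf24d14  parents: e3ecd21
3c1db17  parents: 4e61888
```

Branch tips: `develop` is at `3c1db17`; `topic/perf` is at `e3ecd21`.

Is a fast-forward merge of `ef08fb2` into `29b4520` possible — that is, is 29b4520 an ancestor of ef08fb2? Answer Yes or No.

A fast-forward from 29b4520 to ef08fb2 is possible iff 29b4520 is an ancestor of ef08fb2.
Ancestors of ef08fb2: {29b4520, be38d2e, d371deb, ef08fb2}.
29b4520 is among them, so fast-forward is possible.

Yes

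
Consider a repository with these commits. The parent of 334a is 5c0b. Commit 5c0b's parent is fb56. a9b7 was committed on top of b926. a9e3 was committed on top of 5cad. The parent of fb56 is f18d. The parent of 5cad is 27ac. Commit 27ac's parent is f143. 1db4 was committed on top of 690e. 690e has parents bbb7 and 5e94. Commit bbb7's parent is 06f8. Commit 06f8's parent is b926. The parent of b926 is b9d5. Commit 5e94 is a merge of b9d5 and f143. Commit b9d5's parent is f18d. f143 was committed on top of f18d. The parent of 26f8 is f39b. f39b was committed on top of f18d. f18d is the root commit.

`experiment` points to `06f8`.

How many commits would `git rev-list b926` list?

3

Walking parent pointers from b926: reachable set = {b926, b9d5, f18d}.
That is 3 commits.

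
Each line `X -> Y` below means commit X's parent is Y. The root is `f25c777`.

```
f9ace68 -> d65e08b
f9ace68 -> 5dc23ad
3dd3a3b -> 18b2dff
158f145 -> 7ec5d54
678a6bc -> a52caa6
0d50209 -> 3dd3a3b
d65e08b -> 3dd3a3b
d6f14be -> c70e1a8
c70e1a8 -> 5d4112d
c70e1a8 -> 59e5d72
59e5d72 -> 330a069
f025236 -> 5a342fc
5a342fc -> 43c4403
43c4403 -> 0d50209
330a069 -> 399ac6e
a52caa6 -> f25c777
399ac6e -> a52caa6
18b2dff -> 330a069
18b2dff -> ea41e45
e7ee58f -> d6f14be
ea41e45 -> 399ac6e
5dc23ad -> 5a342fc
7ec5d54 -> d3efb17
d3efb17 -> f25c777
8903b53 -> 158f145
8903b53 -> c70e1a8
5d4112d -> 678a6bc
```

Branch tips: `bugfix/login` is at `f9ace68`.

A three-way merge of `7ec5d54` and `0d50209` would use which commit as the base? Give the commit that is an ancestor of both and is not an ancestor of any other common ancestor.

f25c777

Ancestors of 7ec5d54: {7ec5d54, d3efb17, f25c777}.
Ancestors of 0d50209: {0d50209, 18b2dff, 330a069, 399ac6e, 3dd3a3b, a52caa6, ea41e45, f25c777}.
Common ancestors: {f25c777}.
The only common ancestor is f25c777, so it is the merge base.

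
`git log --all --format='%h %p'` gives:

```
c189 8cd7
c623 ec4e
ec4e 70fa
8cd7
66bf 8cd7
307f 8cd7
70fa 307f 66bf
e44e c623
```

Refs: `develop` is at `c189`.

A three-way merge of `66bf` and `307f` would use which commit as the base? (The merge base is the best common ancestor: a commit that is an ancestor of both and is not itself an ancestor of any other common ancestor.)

8cd7

Ancestors of 66bf: {66bf, 8cd7}.
Ancestors of 307f: {307f, 8cd7}.
Common ancestors: {8cd7}.
The only common ancestor is 8cd7, so it is the merge base.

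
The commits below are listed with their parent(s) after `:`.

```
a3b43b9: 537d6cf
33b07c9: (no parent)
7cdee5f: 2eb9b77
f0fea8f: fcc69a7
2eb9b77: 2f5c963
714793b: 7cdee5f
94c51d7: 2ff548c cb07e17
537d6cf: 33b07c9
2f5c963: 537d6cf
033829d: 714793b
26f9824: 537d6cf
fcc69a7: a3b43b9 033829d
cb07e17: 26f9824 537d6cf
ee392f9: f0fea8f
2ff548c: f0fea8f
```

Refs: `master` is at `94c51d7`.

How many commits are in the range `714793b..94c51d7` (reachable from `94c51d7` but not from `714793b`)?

Reachable from 94c51d7: {033829d, 26f9824, 2eb9b77, 2f5c963, 2ff548c, 33b07c9, 537d6cf, 714793b, 7cdee5f, 94c51d7, a3b43b9, cb07e17, f0fea8f, fcc69a7}.
Reachable from 714793b: {2eb9b77, 2f5c963, 33b07c9, 537d6cf, 714793b, 7cdee5f}.
In 94c51d7's history but not 714793b's: {033829d, 26f9824, 2ff548c, 94c51d7, a3b43b9, cb07e17, f0fea8f, fcc69a7} — 8 commits.

8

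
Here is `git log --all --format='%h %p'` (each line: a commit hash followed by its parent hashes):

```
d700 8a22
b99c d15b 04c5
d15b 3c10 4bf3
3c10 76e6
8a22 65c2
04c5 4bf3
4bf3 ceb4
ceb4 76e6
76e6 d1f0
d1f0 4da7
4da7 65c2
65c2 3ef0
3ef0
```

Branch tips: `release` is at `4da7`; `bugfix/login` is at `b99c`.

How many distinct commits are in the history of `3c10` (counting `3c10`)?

Walking parent pointers from 3c10: reachable set = {3c10, 3ef0, 4da7, 65c2, 76e6, d1f0}.
That is 6 commits.

6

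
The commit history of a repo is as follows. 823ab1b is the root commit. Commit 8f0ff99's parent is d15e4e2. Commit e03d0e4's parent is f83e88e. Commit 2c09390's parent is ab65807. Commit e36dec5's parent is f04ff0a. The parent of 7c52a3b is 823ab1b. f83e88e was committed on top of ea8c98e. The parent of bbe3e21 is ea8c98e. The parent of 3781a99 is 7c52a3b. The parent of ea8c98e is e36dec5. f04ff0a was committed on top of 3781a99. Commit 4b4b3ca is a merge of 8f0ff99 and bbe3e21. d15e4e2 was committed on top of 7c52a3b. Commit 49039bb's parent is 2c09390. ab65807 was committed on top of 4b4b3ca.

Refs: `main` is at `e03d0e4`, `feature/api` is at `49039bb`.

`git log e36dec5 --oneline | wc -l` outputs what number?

5

Walking parent pointers from e36dec5: reachable set = {3781a99, 7c52a3b, 823ab1b, e36dec5, f04ff0a}.
That is 5 commits.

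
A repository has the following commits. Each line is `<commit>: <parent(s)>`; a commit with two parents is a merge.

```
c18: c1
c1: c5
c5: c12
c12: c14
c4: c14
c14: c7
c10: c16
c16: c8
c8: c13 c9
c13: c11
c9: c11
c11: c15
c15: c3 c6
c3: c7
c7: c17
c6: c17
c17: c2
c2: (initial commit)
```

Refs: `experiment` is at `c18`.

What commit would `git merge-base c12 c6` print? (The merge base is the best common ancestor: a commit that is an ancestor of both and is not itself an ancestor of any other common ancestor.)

c17

Ancestors of c12: {c12, c14, c17, c2, c7}.
Ancestors of c6: {c17, c2, c6}.
Common ancestors: {c17, c2}.
Among these, c17 is not an ancestor of any other common ancestor — it is the merge base.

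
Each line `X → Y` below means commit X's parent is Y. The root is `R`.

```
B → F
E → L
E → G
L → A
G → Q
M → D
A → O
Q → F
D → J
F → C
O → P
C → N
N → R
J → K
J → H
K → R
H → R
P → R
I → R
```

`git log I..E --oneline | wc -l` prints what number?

Reachable from E: {A, C, E, F, G, L, N, O, P, Q, R}.
Reachable from I: {I, R}.
In E's history but not I's: {A, C, E, F, G, L, N, O, P, Q} — 10 commits.

10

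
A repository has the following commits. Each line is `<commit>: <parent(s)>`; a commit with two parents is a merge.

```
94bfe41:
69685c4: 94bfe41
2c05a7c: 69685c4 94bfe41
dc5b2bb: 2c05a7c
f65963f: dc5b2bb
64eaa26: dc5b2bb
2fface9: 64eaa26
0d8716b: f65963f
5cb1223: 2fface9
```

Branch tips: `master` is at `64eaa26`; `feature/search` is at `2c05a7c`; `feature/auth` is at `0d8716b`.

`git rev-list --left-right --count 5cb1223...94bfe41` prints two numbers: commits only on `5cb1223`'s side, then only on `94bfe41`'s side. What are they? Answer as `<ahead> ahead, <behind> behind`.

Reachable from 5cb1223: {2c05a7c, 2fface9, 5cb1223, 64eaa26, 69685c4, 94bfe41, dc5b2bb}.
Reachable from 94bfe41: {94bfe41}.
Only in 5cb1223's history (ahead): {2c05a7c, 2fface9, 5cb1223, 64eaa26, 69685c4, dc5b2bb} — 6.
Only in 94bfe41's history (behind): {} — 0.

6 ahead, 0 behind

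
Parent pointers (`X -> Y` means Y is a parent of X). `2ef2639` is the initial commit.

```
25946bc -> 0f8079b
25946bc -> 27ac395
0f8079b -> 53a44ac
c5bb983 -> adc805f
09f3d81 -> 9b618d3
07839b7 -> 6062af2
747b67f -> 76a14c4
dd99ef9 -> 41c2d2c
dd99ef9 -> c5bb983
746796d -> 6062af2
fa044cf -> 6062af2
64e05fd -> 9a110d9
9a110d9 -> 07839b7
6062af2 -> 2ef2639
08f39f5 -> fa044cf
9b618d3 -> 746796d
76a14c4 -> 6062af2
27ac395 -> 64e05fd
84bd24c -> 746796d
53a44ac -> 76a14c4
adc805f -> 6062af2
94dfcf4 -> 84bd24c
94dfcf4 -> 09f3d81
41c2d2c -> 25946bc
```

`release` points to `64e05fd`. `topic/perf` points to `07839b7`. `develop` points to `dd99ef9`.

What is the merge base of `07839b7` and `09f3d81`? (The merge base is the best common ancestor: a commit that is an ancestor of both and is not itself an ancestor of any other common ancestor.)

6062af2

Ancestors of 07839b7: {07839b7, 2ef2639, 6062af2}.
Ancestors of 09f3d81: {09f3d81, 2ef2639, 6062af2, 746796d, 9b618d3}.
Common ancestors: {2ef2639, 6062af2}.
Among these, 6062af2 is not an ancestor of any other common ancestor — it is the merge base.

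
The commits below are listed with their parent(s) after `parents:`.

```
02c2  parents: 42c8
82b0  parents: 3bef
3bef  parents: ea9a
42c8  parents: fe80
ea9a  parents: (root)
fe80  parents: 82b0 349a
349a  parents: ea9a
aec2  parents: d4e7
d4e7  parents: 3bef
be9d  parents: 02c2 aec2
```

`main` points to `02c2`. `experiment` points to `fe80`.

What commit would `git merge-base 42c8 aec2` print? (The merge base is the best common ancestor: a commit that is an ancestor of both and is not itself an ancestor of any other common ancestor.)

Ancestors of 42c8: {349a, 3bef, 42c8, 82b0, ea9a, fe80}.
Ancestors of aec2: {3bef, aec2, d4e7, ea9a}.
Common ancestors: {3bef, ea9a}.
Among these, 3bef is not an ancestor of any other common ancestor — it is the merge base.

3bef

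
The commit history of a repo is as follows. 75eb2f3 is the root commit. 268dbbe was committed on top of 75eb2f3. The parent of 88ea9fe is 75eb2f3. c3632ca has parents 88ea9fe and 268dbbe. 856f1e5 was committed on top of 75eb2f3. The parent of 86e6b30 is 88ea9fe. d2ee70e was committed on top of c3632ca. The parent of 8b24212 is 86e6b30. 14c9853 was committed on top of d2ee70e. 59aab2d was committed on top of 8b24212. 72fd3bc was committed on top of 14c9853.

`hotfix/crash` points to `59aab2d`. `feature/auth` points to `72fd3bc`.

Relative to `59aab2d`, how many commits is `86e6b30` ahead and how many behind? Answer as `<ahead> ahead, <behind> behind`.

Reachable from 86e6b30: {75eb2f3, 86e6b30, 88ea9fe}.
Reachable from 59aab2d: {59aab2d, 75eb2f3, 86e6b30, 88ea9fe, 8b24212}.
Only in 86e6b30's history (ahead): {} — 0.
Only in 59aab2d's history (behind): {59aab2d, 8b24212} — 2.

0 ahead, 2 behind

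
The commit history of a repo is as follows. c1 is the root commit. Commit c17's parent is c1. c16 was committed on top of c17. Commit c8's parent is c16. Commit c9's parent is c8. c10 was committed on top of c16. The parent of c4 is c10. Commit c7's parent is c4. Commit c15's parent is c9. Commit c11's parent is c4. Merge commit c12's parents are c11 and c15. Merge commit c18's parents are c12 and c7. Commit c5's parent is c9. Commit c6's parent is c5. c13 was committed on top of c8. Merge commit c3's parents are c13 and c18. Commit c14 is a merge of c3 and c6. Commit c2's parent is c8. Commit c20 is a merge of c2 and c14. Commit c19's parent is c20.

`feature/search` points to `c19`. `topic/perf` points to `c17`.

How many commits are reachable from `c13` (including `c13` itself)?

5

Walking parent pointers from c13: reachable set = {c1, c13, c16, c17, c8}.
That is 5 commits.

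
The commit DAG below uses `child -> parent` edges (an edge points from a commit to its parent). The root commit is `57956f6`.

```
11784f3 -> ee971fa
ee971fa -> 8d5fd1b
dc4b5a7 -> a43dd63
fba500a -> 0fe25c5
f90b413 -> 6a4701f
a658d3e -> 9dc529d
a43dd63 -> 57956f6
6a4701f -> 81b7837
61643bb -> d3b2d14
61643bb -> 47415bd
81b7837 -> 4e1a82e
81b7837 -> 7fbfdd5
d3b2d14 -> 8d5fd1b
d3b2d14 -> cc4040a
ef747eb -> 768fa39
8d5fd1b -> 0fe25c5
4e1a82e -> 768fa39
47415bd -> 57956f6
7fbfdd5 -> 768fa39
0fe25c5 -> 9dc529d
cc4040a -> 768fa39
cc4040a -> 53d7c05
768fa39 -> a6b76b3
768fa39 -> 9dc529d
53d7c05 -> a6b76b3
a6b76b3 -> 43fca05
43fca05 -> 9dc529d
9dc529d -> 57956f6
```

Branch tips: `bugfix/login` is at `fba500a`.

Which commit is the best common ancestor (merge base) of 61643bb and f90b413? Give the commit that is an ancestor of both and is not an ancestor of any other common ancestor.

768fa39

Ancestors of 61643bb: {0fe25c5, 43fca05, 47415bd, 53d7c05, 57956f6, 61643bb, 768fa39, 8d5fd1b, 9dc529d, a6b76b3, cc4040a, d3b2d14}.
Ancestors of f90b413: {43fca05, 4e1a82e, 57956f6, 6a4701f, 768fa39, 7fbfdd5, 81b7837, 9dc529d, a6b76b3, f90b413}.
Common ancestors: {43fca05, 57956f6, 768fa39, 9dc529d, a6b76b3}.
Among these, 768fa39 is not an ancestor of any other common ancestor — it is the merge base.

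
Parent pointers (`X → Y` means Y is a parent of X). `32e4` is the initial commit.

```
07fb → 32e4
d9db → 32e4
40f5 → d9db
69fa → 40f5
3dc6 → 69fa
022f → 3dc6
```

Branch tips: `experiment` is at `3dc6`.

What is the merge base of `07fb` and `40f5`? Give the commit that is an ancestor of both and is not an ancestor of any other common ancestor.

32e4

Ancestors of 07fb: {07fb, 32e4}.
Ancestors of 40f5: {32e4, 40f5, d9db}.
Common ancestors: {32e4}.
The only common ancestor is 32e4, so it is the merge base.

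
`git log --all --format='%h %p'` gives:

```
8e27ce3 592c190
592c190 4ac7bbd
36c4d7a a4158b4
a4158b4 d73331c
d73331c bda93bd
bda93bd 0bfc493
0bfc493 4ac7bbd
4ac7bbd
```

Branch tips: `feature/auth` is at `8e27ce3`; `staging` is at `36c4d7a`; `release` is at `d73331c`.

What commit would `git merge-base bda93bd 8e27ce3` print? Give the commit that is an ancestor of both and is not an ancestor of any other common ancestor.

Ancestors of bda93bd: {0bfc493, 4ac7bbd, bda93bd}.
Ancestors of 8e27ce3: {4ac7bbd, 592c190, 8e27ce3}.
Common ancestors: {4ac7bbd}.
The only common ancestor is 4ac7bbd, so it is the merge base.

4ac7bbd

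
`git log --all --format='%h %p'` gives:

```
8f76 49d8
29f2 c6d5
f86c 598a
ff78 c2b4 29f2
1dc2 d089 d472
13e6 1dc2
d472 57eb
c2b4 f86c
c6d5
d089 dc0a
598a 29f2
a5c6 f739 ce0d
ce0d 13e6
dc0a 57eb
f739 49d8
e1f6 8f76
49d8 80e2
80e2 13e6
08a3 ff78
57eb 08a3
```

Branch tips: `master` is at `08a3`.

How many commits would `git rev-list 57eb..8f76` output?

Reachable from 8f76: {08a3, 13e6, 1dc2, 29f2, 49d8, 57eb, 598a, 80e2, 8f76, c2b4, c6d5, d089, d472, dc0a, f86c, ff78}.
Reachable from 57eb: {08a3, 29f2, 57eb, 598a, c2b4, c6d5, f86c, ff78}.
In 8f76's history but not 57eb's: {13e6, 1dc2, 49d8, 80e2, 8f76, d089, d472, dc0a} — 8 commits.

8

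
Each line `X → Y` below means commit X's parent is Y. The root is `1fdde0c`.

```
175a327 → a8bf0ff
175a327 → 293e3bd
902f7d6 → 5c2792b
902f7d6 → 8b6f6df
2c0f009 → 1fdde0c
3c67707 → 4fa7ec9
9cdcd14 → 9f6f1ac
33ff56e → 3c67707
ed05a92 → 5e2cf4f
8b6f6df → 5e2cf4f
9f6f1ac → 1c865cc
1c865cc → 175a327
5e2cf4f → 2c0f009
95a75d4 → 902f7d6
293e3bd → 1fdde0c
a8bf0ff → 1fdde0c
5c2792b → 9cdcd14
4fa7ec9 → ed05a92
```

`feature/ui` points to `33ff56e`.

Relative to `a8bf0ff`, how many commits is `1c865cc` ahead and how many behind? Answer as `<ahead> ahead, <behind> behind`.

Reachable from 1c865cc: {175a327, 1c865cc, 1fdde0c, 293e3bd, a8bf0ff}.
Reachable from a8bf0ff: {1fdde0c, a8bf0ff}.
Only in 1c865cc's history (ahead): {175a327, 1c865cc, 293e3bd} — 3.
Only in a8bf0ff's history (behind): {} — 0.

3 ahead, 0 behind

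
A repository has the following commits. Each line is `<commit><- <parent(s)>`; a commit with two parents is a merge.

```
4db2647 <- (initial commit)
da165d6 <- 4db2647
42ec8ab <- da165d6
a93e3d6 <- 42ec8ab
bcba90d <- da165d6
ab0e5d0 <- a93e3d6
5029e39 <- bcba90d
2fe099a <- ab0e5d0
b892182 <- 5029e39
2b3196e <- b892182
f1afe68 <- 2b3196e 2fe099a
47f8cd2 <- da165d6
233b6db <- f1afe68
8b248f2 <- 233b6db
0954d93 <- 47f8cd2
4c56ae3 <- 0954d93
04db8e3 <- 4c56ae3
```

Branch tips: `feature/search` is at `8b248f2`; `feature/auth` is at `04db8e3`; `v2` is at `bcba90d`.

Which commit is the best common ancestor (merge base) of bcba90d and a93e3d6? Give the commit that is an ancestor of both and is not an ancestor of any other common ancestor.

da165d6

Ancestors of bcba90d: {4db2647, bcba90d, da165d6}.
Ancestors of a93e3d6: {42ec8ab, 4db2647, a93e3d6, da165d6}.
Common ancestors: {4db2647, da165d6}.
Among these, da165d6 is not an ancestor of any other common ancestor — it is the merge base.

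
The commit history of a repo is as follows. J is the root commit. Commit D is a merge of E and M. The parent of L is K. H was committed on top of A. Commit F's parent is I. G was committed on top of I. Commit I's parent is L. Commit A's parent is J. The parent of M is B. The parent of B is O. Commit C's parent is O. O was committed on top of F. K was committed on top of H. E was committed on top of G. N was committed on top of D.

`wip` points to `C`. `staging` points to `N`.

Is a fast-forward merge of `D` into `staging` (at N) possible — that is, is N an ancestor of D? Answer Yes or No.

A fast-forward from N to D is possible iff N is an ancestor of D.
Ancestors of D: {A, B, D, E, F, G, H, I, J, K, L, M, O}.
N is not among them, so fast-forward is not possible.

No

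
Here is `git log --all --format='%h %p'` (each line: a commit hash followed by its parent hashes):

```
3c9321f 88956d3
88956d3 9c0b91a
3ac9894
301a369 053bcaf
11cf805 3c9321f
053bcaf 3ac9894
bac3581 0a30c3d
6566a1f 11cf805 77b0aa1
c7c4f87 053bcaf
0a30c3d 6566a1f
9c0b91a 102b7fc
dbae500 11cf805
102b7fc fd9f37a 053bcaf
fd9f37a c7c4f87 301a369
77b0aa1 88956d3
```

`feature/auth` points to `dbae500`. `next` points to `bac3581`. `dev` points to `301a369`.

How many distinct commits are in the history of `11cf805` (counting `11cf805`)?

10

Walking parent pointers from 11cf805: reachable set = {053bcaf, 102b7fc, 11cf805, 301a369, 3ac9894, 3c9321f, 88956d3, 9c0b91a, c7c4f87, fd9f37a}.
That is 10 commits.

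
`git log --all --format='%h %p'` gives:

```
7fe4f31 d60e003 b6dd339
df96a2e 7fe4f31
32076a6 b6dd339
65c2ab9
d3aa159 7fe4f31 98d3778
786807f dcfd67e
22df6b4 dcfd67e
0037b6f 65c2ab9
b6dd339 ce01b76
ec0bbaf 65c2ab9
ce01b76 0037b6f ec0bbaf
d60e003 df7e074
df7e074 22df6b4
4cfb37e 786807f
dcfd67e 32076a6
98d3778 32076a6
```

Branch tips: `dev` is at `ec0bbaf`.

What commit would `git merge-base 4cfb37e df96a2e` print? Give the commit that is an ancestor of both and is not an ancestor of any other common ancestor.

Ancestors of 4cfb37e: {0037b6f, 32076a6, 4cfb37e, 65c2ab9, 786807f, b6dd339, ce01b76, dcfd67e, ec0bbaf}.
Ancestors of df96a2e: {0037b6f, 22df6b4, 32076a6, 65c2ab9, 7fe4f31, b6dd339, ce01b76, d60e003, dcfd67e, df7e074, df96a2e, ec0bbaf}.
Common ancestors: {0037b6f, 32076a6, 65c2ab9, b6dd339, ce01b76, dcfd67e, ec0bbaf}.
Among these, dcfd67e is not an ancestor of any other common ancestor — it is the merge base.

dcfd67e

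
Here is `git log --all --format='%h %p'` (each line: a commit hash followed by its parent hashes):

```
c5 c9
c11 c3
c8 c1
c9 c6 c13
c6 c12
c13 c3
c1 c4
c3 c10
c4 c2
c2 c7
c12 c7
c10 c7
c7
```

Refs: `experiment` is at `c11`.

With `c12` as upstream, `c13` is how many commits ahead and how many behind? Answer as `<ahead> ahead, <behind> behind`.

3 ahead, 1 behind

Reachable from c13: {c10, c13, c3, c7}.
Reachable from c12: {c12, c7}.
Only in c13's history (ahead): {c10, c13, c3} — 3.
Only in c12's history (behind): {c12} — 1.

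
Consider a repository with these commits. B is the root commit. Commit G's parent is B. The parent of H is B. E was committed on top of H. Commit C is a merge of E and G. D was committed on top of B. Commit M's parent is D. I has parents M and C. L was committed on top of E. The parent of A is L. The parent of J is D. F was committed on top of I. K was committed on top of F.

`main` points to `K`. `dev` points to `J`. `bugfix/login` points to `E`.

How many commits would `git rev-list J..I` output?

Reachable from I: {B, C, D, E, G, H, I, M}.
Reachable from J: {B, D, J}.
In I's history but not J's: {C, E, G, H, I, M} — 6 commits.

6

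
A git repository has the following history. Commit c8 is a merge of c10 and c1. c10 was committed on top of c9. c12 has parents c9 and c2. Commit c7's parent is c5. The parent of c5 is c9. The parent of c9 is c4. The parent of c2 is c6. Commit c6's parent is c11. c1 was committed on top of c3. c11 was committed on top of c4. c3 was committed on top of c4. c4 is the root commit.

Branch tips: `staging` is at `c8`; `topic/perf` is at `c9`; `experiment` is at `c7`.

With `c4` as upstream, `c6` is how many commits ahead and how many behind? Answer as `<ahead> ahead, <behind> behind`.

2 ahead, 0 behind

Reachable from c6: {c11, c4, c6}.
Reachable from c4: {c4}.
Only in c6's history (ahead): {c11, c6} — 2.
Only in c4's history (behind): {} — 0.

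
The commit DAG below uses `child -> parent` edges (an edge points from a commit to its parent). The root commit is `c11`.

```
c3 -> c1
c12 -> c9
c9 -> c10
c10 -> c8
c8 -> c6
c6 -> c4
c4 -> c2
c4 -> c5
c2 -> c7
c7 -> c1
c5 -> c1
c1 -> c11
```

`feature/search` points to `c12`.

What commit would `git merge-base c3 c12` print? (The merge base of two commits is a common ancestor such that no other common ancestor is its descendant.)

c1

Ancestors of c3: {c1, c11, c3}.
Ancestors of c12: {c1, c10, c11, c12, c2, c4, c5, c6, c7, c8, c9}.
Common ancestors: {c1, c11}.
Among these, c1 is not an ancestor of any other common ancestor — it is the merge base.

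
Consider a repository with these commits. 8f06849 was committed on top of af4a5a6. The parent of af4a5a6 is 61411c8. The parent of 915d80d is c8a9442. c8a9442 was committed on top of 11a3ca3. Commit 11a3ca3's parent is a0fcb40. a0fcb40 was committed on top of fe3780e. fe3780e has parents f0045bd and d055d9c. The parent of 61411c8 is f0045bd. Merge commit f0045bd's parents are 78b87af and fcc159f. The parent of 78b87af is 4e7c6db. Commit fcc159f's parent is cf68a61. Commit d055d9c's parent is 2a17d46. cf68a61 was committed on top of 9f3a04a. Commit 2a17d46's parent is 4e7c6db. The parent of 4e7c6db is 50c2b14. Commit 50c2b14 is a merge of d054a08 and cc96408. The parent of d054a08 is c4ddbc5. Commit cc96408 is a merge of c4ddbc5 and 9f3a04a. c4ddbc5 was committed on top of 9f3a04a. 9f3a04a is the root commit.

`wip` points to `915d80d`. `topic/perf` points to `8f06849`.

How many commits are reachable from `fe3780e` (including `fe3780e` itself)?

13

Walking parent pointers from fe3780e: reachable set = {2a17d46, 4e7c6db, 50c2b14, 78b87af, 9f3a04a, c4ddbc5, cc96408, cf68a61, d054a08, d055d9c, f0045bd, fcc159f, fe3780e}.
That is 13 commits.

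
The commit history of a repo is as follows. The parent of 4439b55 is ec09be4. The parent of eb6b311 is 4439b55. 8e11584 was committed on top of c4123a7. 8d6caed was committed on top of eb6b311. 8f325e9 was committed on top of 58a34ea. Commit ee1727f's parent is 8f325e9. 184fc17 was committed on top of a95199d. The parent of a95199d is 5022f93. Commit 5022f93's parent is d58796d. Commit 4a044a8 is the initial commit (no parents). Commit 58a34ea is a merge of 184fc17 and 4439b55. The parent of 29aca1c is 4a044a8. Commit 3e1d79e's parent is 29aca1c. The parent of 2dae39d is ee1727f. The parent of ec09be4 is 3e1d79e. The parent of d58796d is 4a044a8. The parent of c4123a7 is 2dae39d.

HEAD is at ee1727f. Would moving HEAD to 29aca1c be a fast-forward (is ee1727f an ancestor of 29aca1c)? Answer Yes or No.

No

A fast-forward from ee1727f to 29aca1c is possible iff ee1727f is an ancestor of 29aca1c.
Ancestors of 29aca1c: {29aca1c, 4a044a8}.
ee1727f is not among them, so fast-forward is not possible.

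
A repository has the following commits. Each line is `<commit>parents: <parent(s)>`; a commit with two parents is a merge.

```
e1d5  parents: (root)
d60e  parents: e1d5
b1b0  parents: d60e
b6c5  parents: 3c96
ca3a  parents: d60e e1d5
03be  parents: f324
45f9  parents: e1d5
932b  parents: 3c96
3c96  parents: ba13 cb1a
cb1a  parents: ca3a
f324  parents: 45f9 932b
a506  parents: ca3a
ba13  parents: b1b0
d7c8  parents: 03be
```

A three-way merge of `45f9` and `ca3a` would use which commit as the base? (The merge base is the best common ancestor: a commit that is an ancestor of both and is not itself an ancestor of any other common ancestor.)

Ancestors of 45f9: {45f9, e1d5}.
Ancestors of ca3a: {ca3a, d60e, e1d5}.
Common ancestors: {e1d5}.
The only common ancestor is e1d5, so it is the merge base.

e1d5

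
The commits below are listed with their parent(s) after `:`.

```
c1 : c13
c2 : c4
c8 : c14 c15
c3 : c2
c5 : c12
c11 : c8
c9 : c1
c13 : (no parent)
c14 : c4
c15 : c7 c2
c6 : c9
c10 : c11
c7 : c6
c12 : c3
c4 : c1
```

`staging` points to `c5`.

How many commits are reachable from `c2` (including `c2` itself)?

4

Walking parent pointers from c2: reachable set = {c1, c13, c2, c4}.
That is 4 commits.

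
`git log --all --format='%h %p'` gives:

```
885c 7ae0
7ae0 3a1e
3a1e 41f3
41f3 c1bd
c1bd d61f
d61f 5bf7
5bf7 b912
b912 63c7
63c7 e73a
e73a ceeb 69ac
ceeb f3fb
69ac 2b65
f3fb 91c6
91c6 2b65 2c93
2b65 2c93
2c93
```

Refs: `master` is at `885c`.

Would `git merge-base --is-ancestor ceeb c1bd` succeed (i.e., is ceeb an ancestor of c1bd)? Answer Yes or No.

Ancestors of c1bd (commits reachable by following parents): {2b65, 2c93, 5bf7, 63c7, 69ac, 91c6, b912, c1bd, ceeb, d61f, e73a, f3fb}.
ceeb is in that set, so it is an ancestor of c1bd.

Yes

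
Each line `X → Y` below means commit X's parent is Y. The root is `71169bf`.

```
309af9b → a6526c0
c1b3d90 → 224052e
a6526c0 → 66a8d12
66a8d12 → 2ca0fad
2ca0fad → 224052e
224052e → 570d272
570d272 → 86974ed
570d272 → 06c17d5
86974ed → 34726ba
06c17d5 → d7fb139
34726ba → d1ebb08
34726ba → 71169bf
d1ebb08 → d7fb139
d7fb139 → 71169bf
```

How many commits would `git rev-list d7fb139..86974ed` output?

Reachable from 86974ed: {34726ba, 71169bf, 86974ed, d1ebb08, d7fb139}.
Reachable from d7fb139: {71169bf, d7fb139}.
In 86974ed's history but not d7fb139's: {34726ba, 86974ed, d1ebb08} — 3 commits.

3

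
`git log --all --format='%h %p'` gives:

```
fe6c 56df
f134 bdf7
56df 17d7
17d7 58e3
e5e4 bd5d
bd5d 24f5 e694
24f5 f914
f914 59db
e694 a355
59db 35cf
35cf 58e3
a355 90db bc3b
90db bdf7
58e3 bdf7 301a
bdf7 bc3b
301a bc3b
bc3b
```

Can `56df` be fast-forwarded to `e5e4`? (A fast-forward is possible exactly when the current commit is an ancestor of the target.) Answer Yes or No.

A fast-forward from 56df to e5e4 is possible iff 56df is an ancestor of e5e4.
Ancestors of e5e4: {24f5, 301a, 35cf, 58e3, 59db, 90db, a355, bc3b, bd5d, bdf7, e5e4, e694, f914}.
56df is not among them, so fast-forward is not possible.

No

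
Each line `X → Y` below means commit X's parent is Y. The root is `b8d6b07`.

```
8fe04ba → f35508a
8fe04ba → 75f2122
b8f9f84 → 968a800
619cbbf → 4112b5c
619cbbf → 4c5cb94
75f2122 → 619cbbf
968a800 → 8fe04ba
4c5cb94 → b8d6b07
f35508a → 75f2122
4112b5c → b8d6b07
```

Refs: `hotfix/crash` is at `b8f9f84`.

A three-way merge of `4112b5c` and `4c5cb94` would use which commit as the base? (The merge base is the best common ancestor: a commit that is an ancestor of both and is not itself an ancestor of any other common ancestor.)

b8d6b07

Ancestors of 4112b5c: {4112b5c, b8d6b07}.
Ancestors of 4c5cb94: {4c5cb94, b8d6b07}.
Common ancestors: {b8d6b07}.
The only common ancestor is b8d6b07, so it is the merge base.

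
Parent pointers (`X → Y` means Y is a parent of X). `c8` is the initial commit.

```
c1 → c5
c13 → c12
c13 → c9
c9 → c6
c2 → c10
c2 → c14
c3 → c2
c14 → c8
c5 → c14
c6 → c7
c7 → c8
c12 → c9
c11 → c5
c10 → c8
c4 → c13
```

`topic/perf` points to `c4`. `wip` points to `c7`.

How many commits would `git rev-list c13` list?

6

Walking parent pointers from c13: reachable set = {c12, c13, c6, c7, c8, c9}.
That is 6 commits.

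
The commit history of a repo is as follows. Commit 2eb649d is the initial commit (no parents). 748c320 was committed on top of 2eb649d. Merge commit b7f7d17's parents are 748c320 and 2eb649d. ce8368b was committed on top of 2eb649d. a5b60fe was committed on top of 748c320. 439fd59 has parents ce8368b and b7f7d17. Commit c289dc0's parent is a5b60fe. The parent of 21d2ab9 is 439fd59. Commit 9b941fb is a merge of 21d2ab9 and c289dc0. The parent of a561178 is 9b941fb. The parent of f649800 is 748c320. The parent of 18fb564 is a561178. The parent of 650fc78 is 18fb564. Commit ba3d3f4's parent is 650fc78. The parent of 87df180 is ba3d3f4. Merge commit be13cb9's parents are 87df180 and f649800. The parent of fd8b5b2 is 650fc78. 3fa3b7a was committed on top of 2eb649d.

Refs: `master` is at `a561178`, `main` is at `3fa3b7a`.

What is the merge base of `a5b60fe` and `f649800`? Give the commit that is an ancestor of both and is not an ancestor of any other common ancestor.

748c320

Ancestors of a5b60fe: {2eb649d, 748c320, a5b60fe}.
Ancestors of f649800: {2eb649d, 748c320, f649800}.
Common ancestors: {2eb649d, 748c320}.
Among these, 748c320 is not an ancestor of any other common ancestor — it is the merge base.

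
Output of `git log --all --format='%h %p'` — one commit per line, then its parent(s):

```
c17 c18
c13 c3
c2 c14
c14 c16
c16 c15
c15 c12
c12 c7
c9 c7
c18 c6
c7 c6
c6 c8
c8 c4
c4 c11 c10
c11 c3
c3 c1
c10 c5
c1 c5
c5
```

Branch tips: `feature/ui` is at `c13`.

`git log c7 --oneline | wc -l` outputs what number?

9

Walking parent pointers from c7: reachable set = {c1, c10, c11, c3, c4, c5, c6, c7, c8}.
That is 9 commits.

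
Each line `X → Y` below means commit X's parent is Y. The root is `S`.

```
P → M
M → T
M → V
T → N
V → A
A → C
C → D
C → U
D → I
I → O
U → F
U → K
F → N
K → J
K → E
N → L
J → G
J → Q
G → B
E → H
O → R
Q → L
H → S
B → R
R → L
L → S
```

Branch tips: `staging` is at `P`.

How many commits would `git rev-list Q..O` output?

Reachable from O: {L, O, R, S}.
Reachable from Q: {L, Q, S}.
In O's history but not Q's: {O, R} — 2 commits.

2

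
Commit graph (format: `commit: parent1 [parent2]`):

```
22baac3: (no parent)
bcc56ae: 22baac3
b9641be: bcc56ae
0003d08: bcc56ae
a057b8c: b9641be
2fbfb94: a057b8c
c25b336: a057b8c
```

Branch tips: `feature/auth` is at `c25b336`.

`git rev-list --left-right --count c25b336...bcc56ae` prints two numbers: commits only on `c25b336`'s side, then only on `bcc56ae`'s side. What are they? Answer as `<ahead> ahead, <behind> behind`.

Reachable from c25b336: {22baac3, a057b8c, b9641be, bcc56ae, c25b336}.
Reachable from bcc56ae: {22baac3, bcc56ae}.
Only in c25b336's history (ahead): {a057b8c, b9641be, c25b336} — 3.
Only in bcc56ae's history (behind): {} — 0.

3 ahead, 0 behind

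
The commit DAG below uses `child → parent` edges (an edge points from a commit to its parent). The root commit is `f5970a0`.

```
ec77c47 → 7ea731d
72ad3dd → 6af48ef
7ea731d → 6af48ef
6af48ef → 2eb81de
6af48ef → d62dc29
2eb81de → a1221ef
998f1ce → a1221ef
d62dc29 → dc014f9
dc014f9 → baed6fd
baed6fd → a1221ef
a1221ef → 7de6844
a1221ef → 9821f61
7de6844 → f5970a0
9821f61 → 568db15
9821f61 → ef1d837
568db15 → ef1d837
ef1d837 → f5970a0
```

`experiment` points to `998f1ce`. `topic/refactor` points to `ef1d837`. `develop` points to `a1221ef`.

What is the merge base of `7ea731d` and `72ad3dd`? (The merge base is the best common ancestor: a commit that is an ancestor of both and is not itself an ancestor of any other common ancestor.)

6af48ef

Ancestors of 7ea731d: {2eb81de, 568db15, 6af48ef, 7de6844, 7ea731d, 9821f61, a1221ef, baed6fd, d62dc29, dc014f9, ef1d837, f5970a0}.
Ancestors of 72ad3dd: {2eb81de, 568db15, 6af48ef, 72ad3dd, 7de6844, 9821f61, a1221ef, baed6fd, d62dc29, dc014f9, ef1d837, f5970a0}.
Common ancestors: {2eb81de, 568db15, 6af48ef, 7de6844, 9821f61, a1221ef, baed6fd, d62dc29, dc014f9, ef1d837, f5970a0}.
Among these, 6af48ef is not an ancestor of any other common ancestor — it is the merge base.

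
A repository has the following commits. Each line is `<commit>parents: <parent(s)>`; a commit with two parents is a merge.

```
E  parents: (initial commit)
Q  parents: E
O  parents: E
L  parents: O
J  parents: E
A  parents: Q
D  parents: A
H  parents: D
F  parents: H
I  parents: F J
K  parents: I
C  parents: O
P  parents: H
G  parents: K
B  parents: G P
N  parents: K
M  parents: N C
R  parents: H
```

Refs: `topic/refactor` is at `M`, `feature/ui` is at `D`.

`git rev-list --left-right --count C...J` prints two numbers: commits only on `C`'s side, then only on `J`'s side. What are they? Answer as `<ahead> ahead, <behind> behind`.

Reachable from C: {C, E, O}.
Reachable from J: {E, J}.
Only in C's history (ahead): {C, O} — 2.
Only in J's history (behind): {J} — 1.

2 ahead, 1 behind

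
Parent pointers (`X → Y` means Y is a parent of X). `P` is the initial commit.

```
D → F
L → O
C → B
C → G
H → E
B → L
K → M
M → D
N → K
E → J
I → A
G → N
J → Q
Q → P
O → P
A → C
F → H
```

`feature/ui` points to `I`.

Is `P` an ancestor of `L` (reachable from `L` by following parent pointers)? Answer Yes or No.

Ancestors of L (commits reachable by following parents): {L, O, P}.
P is in that set, so it is an ancestor of L.

Yes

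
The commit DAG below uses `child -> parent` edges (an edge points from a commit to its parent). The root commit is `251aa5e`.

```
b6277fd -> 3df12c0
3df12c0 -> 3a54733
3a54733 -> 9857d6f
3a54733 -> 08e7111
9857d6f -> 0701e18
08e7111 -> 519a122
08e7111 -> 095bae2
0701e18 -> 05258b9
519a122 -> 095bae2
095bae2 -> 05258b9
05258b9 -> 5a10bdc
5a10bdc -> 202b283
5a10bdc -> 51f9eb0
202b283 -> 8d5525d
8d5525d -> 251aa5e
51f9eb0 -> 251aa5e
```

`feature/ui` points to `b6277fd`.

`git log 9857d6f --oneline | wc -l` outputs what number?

Walking parent pointers from 9857d6f: reachable set = {05258b9, 0701e18, 202b283, 251aa5e, 51f9eb0, 5a10bdc, 8d5525d, 9857d6f}.
That is 8 commits.

8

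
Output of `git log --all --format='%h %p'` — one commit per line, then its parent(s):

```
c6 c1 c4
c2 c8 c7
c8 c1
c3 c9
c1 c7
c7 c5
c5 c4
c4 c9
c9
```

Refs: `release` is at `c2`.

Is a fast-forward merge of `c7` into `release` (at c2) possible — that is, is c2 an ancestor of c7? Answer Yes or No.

No

A fast-forward from c2 to c7 is possible iff c2 is an ancestor of c7.
Ancestors of c7: {c4, c5, c7, c9}.
c2 is not among them, so fast-forward is not possible.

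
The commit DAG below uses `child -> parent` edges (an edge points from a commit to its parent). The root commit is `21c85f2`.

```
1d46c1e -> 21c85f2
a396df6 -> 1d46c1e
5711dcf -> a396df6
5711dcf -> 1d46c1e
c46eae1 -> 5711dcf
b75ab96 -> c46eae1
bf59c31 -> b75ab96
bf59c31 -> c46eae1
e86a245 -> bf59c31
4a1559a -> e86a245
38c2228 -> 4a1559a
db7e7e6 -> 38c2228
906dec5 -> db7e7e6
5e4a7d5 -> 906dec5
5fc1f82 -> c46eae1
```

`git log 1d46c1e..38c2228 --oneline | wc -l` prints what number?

8

Reachable from 38c2228: {1d46c1e, 21c85f2, 38c2228, 4a1559a, 5711dcf, a396df6, b75ab96, bf59c31, c46eae1, e86a245}.
Reachable from 1d46c1e: {1d46c1e, 21c85f2}.
In 38c2228's history but not 1d46c1e's: {38c2228, 4a1559a, 5711dcf, a396df6, b75ab96, bf59c31, c46eae1, e86a245} — 8 commits.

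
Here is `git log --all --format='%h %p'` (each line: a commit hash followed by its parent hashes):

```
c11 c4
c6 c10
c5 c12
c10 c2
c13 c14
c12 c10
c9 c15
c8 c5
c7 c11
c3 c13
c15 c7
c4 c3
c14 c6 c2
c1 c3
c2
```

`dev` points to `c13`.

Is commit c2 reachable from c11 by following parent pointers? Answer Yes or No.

Yes

Ancestors of c11 (commits reachable by following parents): {c10, c11, c13, c14, c2, c3, c4, c6}.
c2 is in that set, so it is an ancestor of c11.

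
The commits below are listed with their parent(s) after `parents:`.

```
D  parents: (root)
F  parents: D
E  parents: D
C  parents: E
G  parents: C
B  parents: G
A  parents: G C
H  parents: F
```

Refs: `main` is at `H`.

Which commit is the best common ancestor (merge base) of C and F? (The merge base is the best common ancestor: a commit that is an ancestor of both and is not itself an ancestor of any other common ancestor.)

Ancestors of C: {C, D, E}.
Ancestors of F: {D, F}.
Common ancestors: {D}.
The only common ancestor is D, so it is the merge base.

D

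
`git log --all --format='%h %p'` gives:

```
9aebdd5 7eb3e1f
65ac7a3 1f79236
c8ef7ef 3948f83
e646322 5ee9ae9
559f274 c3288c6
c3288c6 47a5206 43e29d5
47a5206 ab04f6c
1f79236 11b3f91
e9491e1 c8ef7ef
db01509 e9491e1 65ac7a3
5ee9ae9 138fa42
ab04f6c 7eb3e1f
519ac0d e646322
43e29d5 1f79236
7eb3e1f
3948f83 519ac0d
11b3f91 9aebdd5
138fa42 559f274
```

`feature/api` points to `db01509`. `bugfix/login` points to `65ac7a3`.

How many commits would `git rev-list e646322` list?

Walking parent pointers from e646322: reachable set = {11b3f91, 138fa42, 1f79236, 43e29d5, 47a5206, 559f274, 5ee9ae9, 7eb3e1f, 9aebdd5, ab04f6c, c3288c6, e646322}.
That is 12 commits.

12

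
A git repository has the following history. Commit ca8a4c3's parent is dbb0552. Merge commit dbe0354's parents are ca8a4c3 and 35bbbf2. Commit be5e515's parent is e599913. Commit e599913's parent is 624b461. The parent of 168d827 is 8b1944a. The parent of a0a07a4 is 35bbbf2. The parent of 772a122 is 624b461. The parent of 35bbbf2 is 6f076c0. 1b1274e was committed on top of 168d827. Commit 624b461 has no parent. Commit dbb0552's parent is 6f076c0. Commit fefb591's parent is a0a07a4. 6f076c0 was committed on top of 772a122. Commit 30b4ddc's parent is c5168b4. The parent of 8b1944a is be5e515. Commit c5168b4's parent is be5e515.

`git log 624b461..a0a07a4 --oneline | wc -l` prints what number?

Reachable from a0a07a4: {35bbbf2, 624b461, 6f076c0, 772a122, a0a07a4}.
Reachable from 624b461: {624b461}.
In a0a07a4's history but not 624b461's: {35bbbf2, 6f076c0, 772a122, a0a07a4} — 4 commits.

4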